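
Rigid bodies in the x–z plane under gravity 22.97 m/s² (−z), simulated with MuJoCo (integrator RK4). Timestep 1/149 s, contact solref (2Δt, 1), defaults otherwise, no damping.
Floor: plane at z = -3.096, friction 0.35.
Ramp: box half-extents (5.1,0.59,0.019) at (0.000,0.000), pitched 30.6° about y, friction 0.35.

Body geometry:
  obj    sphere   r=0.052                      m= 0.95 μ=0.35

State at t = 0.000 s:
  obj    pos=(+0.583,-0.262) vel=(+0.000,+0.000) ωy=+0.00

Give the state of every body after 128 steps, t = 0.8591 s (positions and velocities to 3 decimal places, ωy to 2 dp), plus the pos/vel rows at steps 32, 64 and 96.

State at t = 0.8591 s:
  obj    pos=(+3.235,-1.831) vel=(+6.175,-3.652) ωy=+137.95

Key-timestep trajectory:
   step    t(s)  obj.x    obj.z    obj.vx   obj.vz 
     32  0.2148   +0.749  -0.360  +1.544  -0.913
     64  0.4295   +1.246  -0.655  +3.088  -1.826
     96  0.6443   +2.075  -1.145  +4.631  -2.739


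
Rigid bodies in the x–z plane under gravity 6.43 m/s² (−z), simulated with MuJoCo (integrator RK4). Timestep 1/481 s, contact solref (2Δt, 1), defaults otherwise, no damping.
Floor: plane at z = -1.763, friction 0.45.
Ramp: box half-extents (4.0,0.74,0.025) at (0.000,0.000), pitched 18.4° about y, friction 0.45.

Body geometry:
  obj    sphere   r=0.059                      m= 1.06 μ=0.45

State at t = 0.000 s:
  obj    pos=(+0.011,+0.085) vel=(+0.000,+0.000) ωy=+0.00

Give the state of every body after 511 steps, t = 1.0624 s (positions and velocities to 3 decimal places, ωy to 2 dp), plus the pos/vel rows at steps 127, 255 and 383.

State at t = 1.0624 s:
  obj    pos=(+0.787,-0.173) vel=(+1.461,-0.486) ωy=+26.10

Key-timestep trajectory:
   step    t(s)  obj.x    obj.z    obj.vx   obj.vz 
    127  0.2640   +0.059  +0.069  +0.363  -0.121
    255  0.5301   +0.204  +0.021  +0.729  -0.243
    383  0.7963   +0.447  -0.060  +1.095  -0.364


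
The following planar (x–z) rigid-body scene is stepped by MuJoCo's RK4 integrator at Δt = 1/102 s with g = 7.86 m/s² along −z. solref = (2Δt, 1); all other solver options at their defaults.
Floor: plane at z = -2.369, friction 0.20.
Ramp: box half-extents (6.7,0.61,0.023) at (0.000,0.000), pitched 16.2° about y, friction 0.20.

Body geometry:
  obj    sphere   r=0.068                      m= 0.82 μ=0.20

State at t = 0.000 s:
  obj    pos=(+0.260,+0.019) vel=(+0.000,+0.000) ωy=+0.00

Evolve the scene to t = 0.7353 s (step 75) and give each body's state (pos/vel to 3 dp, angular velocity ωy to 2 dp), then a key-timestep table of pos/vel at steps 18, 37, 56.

State at t = 0.7353 s:
  obj    pos=(+0.667,-0.099) vel=(+1.106,-0.321) ωy=+16.93

Key-timestep trajectory:
   step    t(s)  obj.x    obj.z    obj.vx   obj.vz 
     18  0.1765   +0.284  +0.012  +0.266  -0.077
     37  0.3627   +0.359  -0.010  +0.546  -0.159
     56  0.5490   +0.487  -0.047  +0.826  -0.240


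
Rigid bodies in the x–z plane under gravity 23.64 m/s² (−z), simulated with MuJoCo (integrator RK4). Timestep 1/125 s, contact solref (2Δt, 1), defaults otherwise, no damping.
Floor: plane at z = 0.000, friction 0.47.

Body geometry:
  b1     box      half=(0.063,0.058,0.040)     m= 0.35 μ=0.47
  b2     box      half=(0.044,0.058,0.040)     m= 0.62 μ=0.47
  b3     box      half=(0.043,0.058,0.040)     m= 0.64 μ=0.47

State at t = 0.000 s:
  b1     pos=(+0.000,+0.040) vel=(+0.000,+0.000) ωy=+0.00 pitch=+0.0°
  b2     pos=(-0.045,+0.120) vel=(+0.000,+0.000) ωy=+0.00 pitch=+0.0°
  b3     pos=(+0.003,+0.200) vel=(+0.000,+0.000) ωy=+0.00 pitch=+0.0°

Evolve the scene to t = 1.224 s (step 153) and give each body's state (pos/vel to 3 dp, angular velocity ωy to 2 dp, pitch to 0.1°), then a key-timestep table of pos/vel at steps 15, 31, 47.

State at t = 1.224 s:
  b1     pos=(+0.000,+0.040) vel=(+0.000,+0.000) ωy=+0.00 pitch=+0.0°
  b2     pos=(-0.046,+0.120) vel=(+0.000,+0.000) ωy=+0.00 pitch=-0.1°
  b3     pos=(+0.122,+0.040) vel=(+0.000,+0.000) ωy=+0.00 pitch=+180.0°

Key-timestep trajectory:
   step    t(s)  b1.x    b1.z    b1.vx   b1.vz   b2.x    b2.z    b2.vx   b2.vz   b3.x    b3.z    b3.vx   b3.vz 
     15  0.1200   +0.000  +0.040  -0.002  +0.001   -0.045  +0.120  -0.005  +0.000   +0.017  +0.196  +0.303  -0.139
     31  0.2480   +0.000  +0.040  -0.001  +0.001   -0.045  +0.120  -0.003  +0.000   +0.071  +0.119  +0.449  +0.089
     47  0.3760   +0.000  +0.040  +0.000  +0.000   -0.046  +0.120  +0.000  +0.000   +0.125  +0.031  -0.107  +0.224


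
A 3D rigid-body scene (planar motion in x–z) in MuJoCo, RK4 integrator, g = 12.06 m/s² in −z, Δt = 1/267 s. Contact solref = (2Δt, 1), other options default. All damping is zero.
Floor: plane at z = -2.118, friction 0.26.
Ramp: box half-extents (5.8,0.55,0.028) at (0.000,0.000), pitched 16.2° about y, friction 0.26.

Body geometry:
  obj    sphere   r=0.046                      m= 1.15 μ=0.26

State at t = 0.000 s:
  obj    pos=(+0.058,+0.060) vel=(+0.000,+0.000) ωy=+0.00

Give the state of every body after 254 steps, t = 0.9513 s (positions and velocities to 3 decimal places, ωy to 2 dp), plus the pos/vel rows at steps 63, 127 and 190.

State at t = 0.9513 s:
  obj    pos=(+1.102,-0.243) vel=(+2.196,-0.638) ωy=+49.70

Key-timestep trajectory:
   step    t(s)  obj.x    obj.z    obj.vx   obj.vz 
     63  0.2360   +0.122  +0.042  +0.545  -0.158
    127  0.4757   +0.319  -0.016  +1.098  -0.319
    190  0.7116   +0.642  -0.110  +1.642  -0.477


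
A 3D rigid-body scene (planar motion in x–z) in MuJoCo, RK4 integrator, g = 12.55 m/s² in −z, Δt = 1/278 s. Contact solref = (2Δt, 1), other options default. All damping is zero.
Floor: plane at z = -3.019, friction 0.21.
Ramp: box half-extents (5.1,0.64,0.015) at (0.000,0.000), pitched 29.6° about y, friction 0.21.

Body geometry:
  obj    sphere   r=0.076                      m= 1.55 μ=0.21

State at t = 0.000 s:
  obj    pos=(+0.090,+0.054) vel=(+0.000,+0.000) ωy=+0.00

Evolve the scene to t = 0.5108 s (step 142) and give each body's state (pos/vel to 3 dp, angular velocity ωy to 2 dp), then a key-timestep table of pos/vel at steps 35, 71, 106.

State at t = 0.5108 s:
  obj    pos=(+0.592,-0.232) vel=(+1.967,-1.117) ωy=+29.75

Key-timestep trajectory:
   step    t(s)  obj.x    obj.z    obj.vx   obj.vz 
     35  0.1259   +0.120  +0.036  +0.485  -0.276
     71  0.2554   +0.216  -0.018  +0.984  -0.559
    106  0.3813   +0.370  -0.105  +1.468  -0.834


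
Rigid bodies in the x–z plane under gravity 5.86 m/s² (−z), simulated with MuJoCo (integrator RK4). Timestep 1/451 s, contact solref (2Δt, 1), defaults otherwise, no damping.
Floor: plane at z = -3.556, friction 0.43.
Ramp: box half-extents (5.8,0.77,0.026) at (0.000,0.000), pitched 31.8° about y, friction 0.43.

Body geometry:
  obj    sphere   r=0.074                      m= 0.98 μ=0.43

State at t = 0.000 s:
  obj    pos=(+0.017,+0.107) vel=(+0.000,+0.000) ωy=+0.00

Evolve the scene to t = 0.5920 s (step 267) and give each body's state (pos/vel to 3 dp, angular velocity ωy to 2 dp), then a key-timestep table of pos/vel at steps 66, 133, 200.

State at t = 0.5920 s:
  obj    pos=(+0.346,-0.097) vel=(+1.110,-0.688) ωy=+17.64

Key-timestep trajectory:
   step    t(s)  obj.x    obj.z    obj.vx   obj.vz 
     66  0.1463   +0.037  +0.095  +0.274  -0.170
    133  0.2949   +0.099  +0.057  +0.553  -0.343
    200  0.4435   +0.201  -0.007  +0.831  -0.515


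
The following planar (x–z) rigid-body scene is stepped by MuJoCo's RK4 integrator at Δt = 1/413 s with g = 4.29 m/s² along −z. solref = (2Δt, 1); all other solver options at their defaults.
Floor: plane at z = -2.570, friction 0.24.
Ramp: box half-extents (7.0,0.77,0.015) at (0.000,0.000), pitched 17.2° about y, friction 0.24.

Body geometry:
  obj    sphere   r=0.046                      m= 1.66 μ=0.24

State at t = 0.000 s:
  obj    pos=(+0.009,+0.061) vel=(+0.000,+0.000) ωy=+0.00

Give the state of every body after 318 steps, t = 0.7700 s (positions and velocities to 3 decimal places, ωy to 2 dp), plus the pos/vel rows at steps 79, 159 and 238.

State at t = 0.7700 s:
  obj    pos=(+0.266,-0.018) vel=(+0.667,-0.206) ωy=+15.17

Key-timestep trajectory:
   step    t(s)  obj.x    obj.z    obj.vx   obj.vz 
     79  0.1913   +0.025  +0.056  +0.166  -0.051
    159  0.3850   +0.073  +0.041  +0.333  -0.103
    238  0.5763   +0.153  +0.017  +0.499  -0.154


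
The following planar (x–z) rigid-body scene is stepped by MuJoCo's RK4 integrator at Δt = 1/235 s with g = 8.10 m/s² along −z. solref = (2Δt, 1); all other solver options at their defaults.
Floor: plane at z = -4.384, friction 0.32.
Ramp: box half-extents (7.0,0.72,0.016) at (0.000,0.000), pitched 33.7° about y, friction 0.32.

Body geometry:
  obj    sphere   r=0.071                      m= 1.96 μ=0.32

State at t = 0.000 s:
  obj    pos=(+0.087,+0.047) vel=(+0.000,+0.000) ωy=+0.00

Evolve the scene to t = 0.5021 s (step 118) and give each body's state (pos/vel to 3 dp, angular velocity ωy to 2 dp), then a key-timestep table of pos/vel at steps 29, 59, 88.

State at t = 0.5021 s:
  obj    pos=(+0.424,-0.178) vel=(+1.341,-0.894) ωy=+22.69

Key-timestep trajectory:
   step    t(s)  obj.x    obj.z    obj.vx   obj.vz 
     29  0.1234   +0.107  +0.033  +0.330  -0.220
     59  0.2511   +0.171  -0.010  +0.671  -0.447
     88  0.3745   +0.274  -0.078  +1.000  -0.667


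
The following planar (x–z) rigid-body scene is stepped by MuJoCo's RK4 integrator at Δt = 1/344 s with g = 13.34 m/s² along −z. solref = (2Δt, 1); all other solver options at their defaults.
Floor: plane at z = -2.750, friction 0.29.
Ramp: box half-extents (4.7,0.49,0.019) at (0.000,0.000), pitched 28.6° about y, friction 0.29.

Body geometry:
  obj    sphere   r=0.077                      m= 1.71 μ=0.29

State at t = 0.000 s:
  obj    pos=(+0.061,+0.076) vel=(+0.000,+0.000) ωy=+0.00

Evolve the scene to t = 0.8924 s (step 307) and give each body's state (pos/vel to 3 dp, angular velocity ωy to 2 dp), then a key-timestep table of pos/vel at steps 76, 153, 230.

State at t = 0.8924 s:
  obj    pos=(+1.656,-0.794) vel=(+3.574,-1.949) ωy=+52.86

Key-timestep trajectory:
   step    t(s)  obj.x    obj.z    obj.vx   obj.vz 
     76  0.2209   +0.159  +0.023  +0.885  -0.482
    153  0.4448   +0.457  -0.140  +1.781  -0.971
    230  0.6686   +0.956  -0.412  +2.678  -1.460


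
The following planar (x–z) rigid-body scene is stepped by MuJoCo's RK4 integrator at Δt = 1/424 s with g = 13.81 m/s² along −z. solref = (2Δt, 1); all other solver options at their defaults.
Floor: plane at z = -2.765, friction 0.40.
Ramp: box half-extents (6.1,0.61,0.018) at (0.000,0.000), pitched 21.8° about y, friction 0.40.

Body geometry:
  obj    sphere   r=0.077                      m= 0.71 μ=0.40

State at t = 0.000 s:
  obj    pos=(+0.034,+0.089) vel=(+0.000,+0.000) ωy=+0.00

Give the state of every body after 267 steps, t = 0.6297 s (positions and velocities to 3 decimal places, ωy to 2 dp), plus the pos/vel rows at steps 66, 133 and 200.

State at t = 0.6297 s:
  obj    pos=(+0.708,-0.181) vel=(+2.142,-0.857) ωy=+29.95

Key-timestep trajectory:
   step    t(s)  obj.x    obj.z    obj.vx   obj.vz 
     66  0.1557   +0.075  +0.072  +0.530  -0.212
    133  0.3137   +0.201  +0.022  +1.067  -0.427
    200  0.4717   +0.412  -0.063  +1.604  -0.642


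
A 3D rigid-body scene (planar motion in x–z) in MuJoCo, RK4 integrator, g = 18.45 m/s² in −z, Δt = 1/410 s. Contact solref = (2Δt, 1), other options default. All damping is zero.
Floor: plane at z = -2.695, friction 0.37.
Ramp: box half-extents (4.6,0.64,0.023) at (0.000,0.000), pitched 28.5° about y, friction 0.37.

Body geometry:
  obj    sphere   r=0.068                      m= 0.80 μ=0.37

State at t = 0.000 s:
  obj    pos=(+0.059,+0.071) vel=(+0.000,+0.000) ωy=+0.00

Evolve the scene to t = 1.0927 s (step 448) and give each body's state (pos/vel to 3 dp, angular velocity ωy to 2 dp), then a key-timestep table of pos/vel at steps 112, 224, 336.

State at t = 1.0927 s:
  obj    pos=(+3.358,-1.720) vel=(+6.038,-3.279) ωy=+101.04

Key-timestep trajectory:
   step    t(s)  obj.x    obj.z    obj.vx   obj.vz 
    112  0.2732   +0.265  -0.041  +1.510  -0.820
    224  0.5463   +0.884  -0.376  +3.019  -1.639
    336  0.8195   +1.915  -0.936  +4.529  -2.459


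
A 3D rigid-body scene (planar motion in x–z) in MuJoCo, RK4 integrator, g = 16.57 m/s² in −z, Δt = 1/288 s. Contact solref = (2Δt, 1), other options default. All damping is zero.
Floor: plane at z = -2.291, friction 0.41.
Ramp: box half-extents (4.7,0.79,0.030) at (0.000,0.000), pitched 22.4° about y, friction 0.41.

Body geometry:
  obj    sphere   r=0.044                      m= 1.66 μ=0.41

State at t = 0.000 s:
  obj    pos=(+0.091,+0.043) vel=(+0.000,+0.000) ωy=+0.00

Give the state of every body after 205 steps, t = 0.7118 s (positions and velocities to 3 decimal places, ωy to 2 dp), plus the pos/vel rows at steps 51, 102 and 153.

State at t = 0.7118 s:
  obj    pos=(+1.147,-0.393) vel=(+2.968,-1.223) ωy=+72.95

Key-timestep trajectory:
   step    t(s)  obj.x    obj.z    obj.vx   obj.vz 
     51  0.1771   +0.156  +0.016  +0.738  -0.304
    102  0.3542   +0.352  -0.065  +1.477  -0.609
    153  0.5312   +0.679  -0.200  +2.215  -0.913


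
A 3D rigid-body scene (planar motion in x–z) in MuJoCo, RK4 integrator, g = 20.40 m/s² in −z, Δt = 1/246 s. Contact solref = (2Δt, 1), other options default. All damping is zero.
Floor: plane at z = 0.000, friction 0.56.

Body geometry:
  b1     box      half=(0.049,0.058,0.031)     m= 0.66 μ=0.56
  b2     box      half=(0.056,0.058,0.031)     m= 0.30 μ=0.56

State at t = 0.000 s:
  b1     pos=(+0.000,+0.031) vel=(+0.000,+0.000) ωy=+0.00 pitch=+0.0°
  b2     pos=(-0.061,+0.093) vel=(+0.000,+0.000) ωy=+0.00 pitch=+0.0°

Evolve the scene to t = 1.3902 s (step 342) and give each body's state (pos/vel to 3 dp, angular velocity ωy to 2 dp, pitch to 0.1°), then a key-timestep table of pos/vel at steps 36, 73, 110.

State at t = 1.3902 s:
  b1     pos=(+0.000,+0.031) vel=(+0.000,+0.000) ωy=+0.00 pitch=+0.0°
  b2     pos=(-0.117,+0.056) vel=(+0.000,+0.000) ωy=+0.00 pitch=-90.0°

Key-timestep trajectory:
   step    t(s)  b1.x    b1.z    b1.vx   b1.vz   b2.x    b2.z    b2.vx   b2.vz 
     36  0.1463   +0.000  +0.031  +0.000  +0.000   -0.093  +0.063  -0.473  +0.043
     73  0.2967   +0.000  +0.031  +0.000  +0.000   -0.132  +0.062  +0.063  -0.017
    110  0.4472   +0.000  +0.031  +0.000  +0.000   -0.116  +0.057  -0.196  -0.137


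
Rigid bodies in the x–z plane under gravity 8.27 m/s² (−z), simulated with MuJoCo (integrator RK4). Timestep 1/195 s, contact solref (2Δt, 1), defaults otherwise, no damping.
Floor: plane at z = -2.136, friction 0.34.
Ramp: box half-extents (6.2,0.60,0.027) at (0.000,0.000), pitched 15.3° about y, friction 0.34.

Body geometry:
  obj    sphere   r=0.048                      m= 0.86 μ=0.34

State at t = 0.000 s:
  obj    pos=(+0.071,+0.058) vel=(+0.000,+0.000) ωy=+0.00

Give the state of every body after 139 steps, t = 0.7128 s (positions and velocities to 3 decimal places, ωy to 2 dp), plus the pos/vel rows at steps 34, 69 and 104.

State at t = 0.7128 s:
  obj    pos=(+0.453,-0.046) vel=(+1.072,-0.293) ωy=+23.14

Key-timestep trajectory:
   step    t(s)  obj.x    obj.z    obj.vx   obj.vz 
     34  0.1744   +0.094  +0.052  +0.262  -0.072
     69  0.3538   +0.165  +0.033  +0.532  -0.146
    104  0.5333   +0.285  +0.000  +0.802  -0.219


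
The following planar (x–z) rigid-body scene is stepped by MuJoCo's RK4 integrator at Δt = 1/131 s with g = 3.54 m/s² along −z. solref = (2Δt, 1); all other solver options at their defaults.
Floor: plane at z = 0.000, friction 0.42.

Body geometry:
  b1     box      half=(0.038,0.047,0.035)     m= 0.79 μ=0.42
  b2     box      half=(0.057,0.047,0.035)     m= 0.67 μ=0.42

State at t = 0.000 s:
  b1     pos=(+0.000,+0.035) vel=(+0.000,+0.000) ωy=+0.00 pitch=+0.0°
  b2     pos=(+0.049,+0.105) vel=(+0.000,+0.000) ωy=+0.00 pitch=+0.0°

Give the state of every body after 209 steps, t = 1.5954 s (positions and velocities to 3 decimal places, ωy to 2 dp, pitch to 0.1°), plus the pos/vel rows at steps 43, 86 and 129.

State at t = 1.5954 s:
  b1     pos=(+0.000,+0.035) vel=(+0.000,+0.000) ωy=+0.00 pitch=+0.0°
  b2     pos=(+0.106,+0.057) vel=(+0.000,+0.000) ωy=+0.00 pitch=+90.0°

Key-timestep trajectory:
   step    t(s)  b1.x    b1.z    b1.vx   b1.vz   b2.x    b2.z    b2.vx   b2.vz 
     43  0.3282   +0.000  +0.035  +0.000  +0.000   +0.076  +0.076  +0.143  -0.359
     86  0.6565   +0.000  +0.035  +0.000  +0.000   +0.123  +0.064  +0.007  +0.002
    129  0.9847   +0.000  +0.035  +0.000  +0.000   +0.102  +0.060  +0.014  -0.006


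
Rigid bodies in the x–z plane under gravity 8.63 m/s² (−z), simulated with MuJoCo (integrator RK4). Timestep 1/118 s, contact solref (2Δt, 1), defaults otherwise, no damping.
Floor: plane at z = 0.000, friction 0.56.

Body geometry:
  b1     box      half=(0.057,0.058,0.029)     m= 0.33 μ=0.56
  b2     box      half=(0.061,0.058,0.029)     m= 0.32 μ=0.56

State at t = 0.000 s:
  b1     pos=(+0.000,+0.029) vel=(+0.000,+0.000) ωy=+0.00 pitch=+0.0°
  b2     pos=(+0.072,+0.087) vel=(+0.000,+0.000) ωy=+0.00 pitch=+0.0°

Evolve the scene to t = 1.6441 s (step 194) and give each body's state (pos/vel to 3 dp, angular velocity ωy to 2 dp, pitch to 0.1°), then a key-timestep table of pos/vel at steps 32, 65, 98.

State at t = 1.6441 s:
  b1     pos=(+0.000,+0.029) vel=(+0.000,+0.000) ωy=+0.00 pitch=+0.0°
  b2     pos=(+0.136,+0.061) vel=(+0.000,+0.000) ωy=+0.00 pitch=+90.0°

Key-timestep trajectory:
   step    t(s)  b1.x    b1.z    b1.vx   b1.vz   b2.x    b2.z    b2.vx   b2.vz 
     32  0.2712   +0.000  +0.029  +0.000  +0.000   +0.104  +0.067  +0.100  +0.010
     65  0.5508   +0.000  +0.029  +0.000  +0.000   +0.145  +0.064  +0.091  +0.047
     98  0.8305   +0.000  +0.029  +0.000  +0.000   +0.130  +0.063  +0.061  -0.021


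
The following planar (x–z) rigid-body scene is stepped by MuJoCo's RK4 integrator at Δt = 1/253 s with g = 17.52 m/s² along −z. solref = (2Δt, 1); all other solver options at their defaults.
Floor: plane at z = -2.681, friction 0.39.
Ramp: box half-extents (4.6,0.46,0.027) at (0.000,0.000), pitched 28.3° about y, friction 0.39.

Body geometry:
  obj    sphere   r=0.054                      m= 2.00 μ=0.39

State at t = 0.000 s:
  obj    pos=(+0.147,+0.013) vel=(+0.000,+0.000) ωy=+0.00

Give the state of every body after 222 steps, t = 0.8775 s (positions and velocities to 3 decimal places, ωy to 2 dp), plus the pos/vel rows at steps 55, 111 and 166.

State at t = 0.8775 s:
  obj    pos=(+2.158,-1.070) vel=(+4.584,-2.468) ωy=+96.39

Key-timestep trajectory:
   step    t(s)  obj.x    obj.z    obj.vx   obj.vz 
     55  0.2174   +0.270  -0.054  +1.136  -0.612
    111  0.4387   +0.650  -0.258  +2.292  -1.234
    166  0.6561   +1.271  -0.593  +3.427  -1.846


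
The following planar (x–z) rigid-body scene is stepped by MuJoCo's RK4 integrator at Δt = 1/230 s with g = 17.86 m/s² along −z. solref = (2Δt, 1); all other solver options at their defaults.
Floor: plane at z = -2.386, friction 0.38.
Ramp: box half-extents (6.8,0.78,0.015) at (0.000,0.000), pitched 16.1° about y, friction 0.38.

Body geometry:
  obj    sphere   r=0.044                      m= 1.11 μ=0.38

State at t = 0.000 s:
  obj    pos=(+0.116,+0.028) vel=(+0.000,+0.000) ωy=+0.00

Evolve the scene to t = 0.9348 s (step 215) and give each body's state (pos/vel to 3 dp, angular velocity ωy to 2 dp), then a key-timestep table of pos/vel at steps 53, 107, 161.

State at t = 0.9348 s:
  obj    pos=(+1.601,-0.401) vel=(+3.177,-0.917) ωy=+75.15

Key-timestep trajectory:
   step    t(s)  obj.x    obj.z    obj.vx   obj.vz 
     53  0.2304   +0.206  +0.002  +0.783  -0.226
    107  0.4652   +0.484  -0.078  +1.581  -0.456
    161  0.7000   +0.949  -0.212  +2.379  -0.687


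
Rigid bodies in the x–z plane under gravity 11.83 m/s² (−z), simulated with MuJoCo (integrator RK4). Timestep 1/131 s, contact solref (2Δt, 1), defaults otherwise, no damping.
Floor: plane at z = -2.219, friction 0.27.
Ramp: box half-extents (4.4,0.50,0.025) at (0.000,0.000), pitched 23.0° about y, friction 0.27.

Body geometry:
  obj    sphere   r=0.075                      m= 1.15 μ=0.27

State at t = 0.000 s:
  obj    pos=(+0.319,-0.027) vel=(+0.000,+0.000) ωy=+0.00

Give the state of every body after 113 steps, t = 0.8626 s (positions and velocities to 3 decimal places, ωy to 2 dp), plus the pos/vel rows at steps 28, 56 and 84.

State at t = 0.8626 s:
  obj    pos=(+1.450,-0.507) vel=(+2.622,-1.113) ωy=+37.96

Key-timestep trajectory:
   step    t(s)  obj.x    obj.z    obj.vx   obj.vz 
     28  0.2137   +0.389  -0.056  +0.650  -0.276
     56  0.4275   +0.597  -0.145  +1.299  -0.552
     84  0.6412   +0.944  -0.292  +1.949  -0.827


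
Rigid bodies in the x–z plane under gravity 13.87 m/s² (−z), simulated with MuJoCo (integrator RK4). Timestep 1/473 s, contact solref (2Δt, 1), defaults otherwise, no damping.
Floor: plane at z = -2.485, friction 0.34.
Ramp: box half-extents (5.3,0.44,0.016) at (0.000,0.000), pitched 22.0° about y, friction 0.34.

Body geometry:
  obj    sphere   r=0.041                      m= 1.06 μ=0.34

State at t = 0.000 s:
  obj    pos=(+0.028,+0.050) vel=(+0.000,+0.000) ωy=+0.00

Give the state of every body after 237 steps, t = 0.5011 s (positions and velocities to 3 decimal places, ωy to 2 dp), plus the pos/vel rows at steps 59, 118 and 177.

State at t = 0.5011 s:
  obj    pos=(+0.460,-0.124) vel=(+1.724,-0.697) ωy=+45.35

Key-timestep trajectory:
   step    t(s)  obj.x    obj.z    obj.vx   obj.vz 
     59  0.1247   +0.055  +0.039  +0.429  -0.173
    118  0.2495   +0.135  +0.007  +0.859  -0.347
    177  0.3742   +0.269  -0.047  +1.288  -0.520


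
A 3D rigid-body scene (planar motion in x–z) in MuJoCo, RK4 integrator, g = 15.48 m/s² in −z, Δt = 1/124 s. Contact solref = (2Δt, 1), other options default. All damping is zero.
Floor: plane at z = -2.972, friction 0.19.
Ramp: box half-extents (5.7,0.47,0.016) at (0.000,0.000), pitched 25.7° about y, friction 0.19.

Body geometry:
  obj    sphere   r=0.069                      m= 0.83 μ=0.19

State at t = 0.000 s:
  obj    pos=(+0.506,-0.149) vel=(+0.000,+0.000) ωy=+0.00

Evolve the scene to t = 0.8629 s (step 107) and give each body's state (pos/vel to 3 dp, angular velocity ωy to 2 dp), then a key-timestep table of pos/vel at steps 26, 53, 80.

State at t = 0.8629 s:
  obj    pos=(+2.115,-0.924) vel=(+3.729,-1.795) ωy=+59.94

Key-timestep trajectory:
   step    t(s)  obj.x    obj.z    obj.vx   obj.vz 
     26  0.2097   +0.601  -0.195  +0.907  -0.436
     53  0.4274   +0.901  -0.339  +1.847  -0.889
     80  0.6452   +1.406  -0.582  +2.788  -1.342


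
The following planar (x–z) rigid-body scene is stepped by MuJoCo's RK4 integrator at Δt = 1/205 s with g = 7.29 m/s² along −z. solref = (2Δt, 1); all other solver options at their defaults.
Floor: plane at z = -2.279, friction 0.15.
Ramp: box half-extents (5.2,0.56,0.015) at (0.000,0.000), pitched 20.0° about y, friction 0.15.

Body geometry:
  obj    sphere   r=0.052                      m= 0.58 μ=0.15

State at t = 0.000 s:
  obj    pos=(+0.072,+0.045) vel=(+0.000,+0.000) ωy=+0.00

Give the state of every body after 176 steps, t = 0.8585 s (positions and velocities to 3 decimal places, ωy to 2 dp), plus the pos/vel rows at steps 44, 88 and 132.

State at t = 0.8585 s:
  obj    pos=(+0.689,-0.179) vel=(+1.437,-0.523) ωy=+29.40

Key-timestep trajectory:
   step    t(s)  obj.x    obj.z    obj.vx   obj.vz 
     44  0.2146   +0.111  +0.031  +0.359  -0.131
     88  0.4293   +0.226  -0.011  +0.719  -0.262
    132  0.6439   +0.419  -0.081  +1.078  -0.392


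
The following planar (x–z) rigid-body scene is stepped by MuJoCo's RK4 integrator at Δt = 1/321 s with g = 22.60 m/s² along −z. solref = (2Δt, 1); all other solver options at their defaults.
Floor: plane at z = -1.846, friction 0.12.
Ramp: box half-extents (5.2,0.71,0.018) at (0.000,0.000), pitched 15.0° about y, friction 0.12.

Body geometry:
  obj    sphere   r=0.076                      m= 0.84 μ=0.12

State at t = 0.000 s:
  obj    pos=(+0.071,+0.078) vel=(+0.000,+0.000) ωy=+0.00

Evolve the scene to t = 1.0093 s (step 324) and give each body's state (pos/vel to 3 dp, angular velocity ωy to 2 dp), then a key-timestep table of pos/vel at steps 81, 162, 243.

State at t = 1.0093 s:
  obj    pos=(+2.127,-0.473) vel=(+4.074,-1.092) ωy=+55.48

Key-timestep trajectory:
   step    t(s)  obj.x    obj.z    obj.vx   obj.vz 
     81  0.2523   +0.200  +0.044  +1.019  -0.273
    162  0.5047   +0.585  -0.059  +2.037  -0.546
    243  0.7570   +1.228  -0.232  +3.055  -0.819


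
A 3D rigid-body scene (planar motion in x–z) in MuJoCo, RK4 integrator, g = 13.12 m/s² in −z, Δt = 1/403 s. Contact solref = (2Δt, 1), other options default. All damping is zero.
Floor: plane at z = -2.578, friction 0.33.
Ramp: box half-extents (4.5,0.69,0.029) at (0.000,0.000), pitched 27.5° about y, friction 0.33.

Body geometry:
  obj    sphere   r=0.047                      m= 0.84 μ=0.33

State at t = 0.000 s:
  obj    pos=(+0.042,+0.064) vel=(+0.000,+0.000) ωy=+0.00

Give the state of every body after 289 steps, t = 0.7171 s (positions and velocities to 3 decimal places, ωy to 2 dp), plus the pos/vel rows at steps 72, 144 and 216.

State at t = 0.7171 s:
  obj    pos=(+1.029,-0.450) vel=(+2.753,-1.433) ωy=+66.02

Key-timestep trajectory:
   step    t(s)  obj.x    obj.z    obj.vx   obj.vz 
     72  0.1787   +0.103  +0.032  +0.686  -0.357
    144  0.3573   +0.287  -0.064  +1.372  -0.714
    216  0.5360   +0.593  -0.223  +2.057  -1.071


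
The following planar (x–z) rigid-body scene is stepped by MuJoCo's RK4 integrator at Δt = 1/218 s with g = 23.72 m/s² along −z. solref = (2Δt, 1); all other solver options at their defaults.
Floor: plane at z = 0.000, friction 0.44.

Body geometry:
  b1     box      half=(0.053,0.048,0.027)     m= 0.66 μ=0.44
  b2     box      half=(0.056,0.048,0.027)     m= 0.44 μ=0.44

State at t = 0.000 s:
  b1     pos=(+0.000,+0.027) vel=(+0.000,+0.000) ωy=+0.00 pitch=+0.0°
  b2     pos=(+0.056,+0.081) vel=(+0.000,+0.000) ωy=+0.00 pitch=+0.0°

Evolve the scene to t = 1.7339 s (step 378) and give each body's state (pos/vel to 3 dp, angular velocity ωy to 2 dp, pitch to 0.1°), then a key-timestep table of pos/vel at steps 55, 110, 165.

State at t = 1.7339 s:
  b1     pos=(+0.000,+0.027) vel=(+0.000,+0.000) ωy=+0.00 pitch=+0.0°
  b2     pos=(+0.112,+0.056) vel=(+0.000,+0.000) ωy=+0.00 pitch=+90.0°

Key-timestep trajectory:
   step    t(s)  b1.x    b1.z    b1.vx   b1.vz   b2.x    b2.z    b2.vx   b2.vz 
     55  0.2523   +0.000  +0.027  +0.000  +0.000   +0.116  +0.056  +0.357  +0.181
    110  0.5046   +0.000  +0.027  +0.000  +0.000   +0.137  +0.062  -0.018  +0.000
    165  0.7569   +0.000  +0.027  +0.000  +0.000   +0.103  +0.059  +0.082  -0.025


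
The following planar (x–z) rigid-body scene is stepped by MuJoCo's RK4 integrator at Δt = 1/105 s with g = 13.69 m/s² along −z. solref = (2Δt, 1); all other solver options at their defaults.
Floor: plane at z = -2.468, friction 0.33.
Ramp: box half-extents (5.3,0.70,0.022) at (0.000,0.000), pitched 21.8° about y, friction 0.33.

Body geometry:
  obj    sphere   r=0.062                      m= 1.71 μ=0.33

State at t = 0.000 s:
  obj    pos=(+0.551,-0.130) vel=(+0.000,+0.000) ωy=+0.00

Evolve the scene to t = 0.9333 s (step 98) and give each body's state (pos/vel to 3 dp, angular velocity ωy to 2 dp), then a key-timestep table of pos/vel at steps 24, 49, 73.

State at t = 0.9333 s:
  obj    pos=(+2.020,-0.717) vel=(+3.147,-1.259) ωy=+54.65

Key-timestep trajectory:
   step    t(s)  obj.x    obj.z    obj.vx   obj.vz 
     24  0.2286   +0.639  -0.165  +0.771  -0.308
     49  0.4667   +0.918  -0.277  +1.574  -0.629
     73  0.6952   +1.366  -0.456  +2.344  -0.938


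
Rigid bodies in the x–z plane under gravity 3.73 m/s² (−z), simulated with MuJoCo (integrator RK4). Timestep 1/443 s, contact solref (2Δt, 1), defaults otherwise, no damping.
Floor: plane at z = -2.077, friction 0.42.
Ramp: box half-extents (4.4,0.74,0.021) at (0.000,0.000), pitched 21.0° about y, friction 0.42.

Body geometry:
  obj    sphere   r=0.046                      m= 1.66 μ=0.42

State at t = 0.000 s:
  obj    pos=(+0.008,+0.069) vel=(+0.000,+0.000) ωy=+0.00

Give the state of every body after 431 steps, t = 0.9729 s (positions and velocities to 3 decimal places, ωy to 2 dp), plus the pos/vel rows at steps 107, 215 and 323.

State at t = 0.9729 s:
  obj    pos=(+0.430,-0.093) vel=(+0.867,-0.333) ωy=+20.19

Key-timestep trajectory:
   step    t(s)  obj.x    obj.z    obj.vx   obj.vz 
    107  0.2415   +0.034  +0.059  +0.215  -0.083
    215  0.4853   +0.113  +0.028  +0.433  -0.166
    323  0.7291   +0.245  -0.022  +0.650  -0.249


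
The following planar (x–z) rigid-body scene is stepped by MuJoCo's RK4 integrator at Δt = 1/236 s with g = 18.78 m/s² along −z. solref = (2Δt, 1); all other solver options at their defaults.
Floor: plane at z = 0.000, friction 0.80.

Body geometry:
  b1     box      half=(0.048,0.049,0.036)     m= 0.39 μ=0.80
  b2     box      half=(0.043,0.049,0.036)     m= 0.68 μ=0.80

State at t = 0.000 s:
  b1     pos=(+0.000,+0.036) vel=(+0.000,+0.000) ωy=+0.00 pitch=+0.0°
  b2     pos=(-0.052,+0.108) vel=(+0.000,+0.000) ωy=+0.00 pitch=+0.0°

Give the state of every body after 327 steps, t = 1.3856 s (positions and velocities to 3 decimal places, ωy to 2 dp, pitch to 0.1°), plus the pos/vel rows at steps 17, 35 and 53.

State at t = 1.3856 s:
  b1     pos=(+0.000,+0.036) vel=(+0.000,+0.000) ωy=+0.00 pitch=+0.0°
  b2     pos=(-0.095,+0.043) vel=(+0.000,+0.000) ωy=+0.00 pitch=-90.0°

Key-timestep trajectory:
   step    t(s)  b1.x    b1.z    b1.vx   b1.vz   b2.x    b2.z    b2.vx   b2.vz 
     17  0.0720   +0.000  +0.036  +0.001  +0.000   -0.055  +0.107  -0.104  -0.021
     35  0.1483   +0.000  +0.036  +0.001  +0.000   -0.071  +0.100  -0.324  -0.263
     53  0.2246   +0.000  +0.036  +0.000  +0.000   -0.097  +0.039  -0.017  -0.327


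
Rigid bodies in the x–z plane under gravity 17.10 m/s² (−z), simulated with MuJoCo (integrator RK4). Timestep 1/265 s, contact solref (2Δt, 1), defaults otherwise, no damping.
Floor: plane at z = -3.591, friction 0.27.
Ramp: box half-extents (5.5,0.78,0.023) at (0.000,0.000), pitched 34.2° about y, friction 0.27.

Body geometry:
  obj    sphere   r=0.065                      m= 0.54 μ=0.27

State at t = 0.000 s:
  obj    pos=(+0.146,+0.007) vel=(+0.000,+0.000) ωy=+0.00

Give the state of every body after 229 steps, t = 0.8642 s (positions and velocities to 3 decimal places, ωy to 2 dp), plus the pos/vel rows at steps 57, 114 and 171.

State at t = 0.8642 s:
  obj    pos=(+2.267,-1.434) vel=(+4.907,-3.335) ωy=+91.25

Key-timestep trajectory:
   step    t(s)  obj.x    obj.z    obj.vx   obj.vz 
     57  0.2151   +0.278  -0.082  +1.222  -0.830
    114  0.4302   +0.672  -0.350  +2.443  -1.660
    171  0.6453   +1.329  -0.796  +3.664  -2.490


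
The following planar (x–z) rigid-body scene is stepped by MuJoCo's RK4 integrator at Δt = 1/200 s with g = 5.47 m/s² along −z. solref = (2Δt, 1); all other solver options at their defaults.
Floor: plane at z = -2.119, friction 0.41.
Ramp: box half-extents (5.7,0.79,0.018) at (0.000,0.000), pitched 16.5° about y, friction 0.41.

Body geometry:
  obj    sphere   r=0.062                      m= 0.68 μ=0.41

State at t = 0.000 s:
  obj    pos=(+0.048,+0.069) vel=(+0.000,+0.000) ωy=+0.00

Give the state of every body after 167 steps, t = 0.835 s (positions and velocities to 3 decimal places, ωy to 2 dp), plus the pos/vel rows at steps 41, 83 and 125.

State at t = 0.835 s:
  obj    pos=(+0.419,-0.041) vel=(+0.888,-0.263) ωy=+14.94

Key-timestep trajectory:
   step    t(s)  obj.x    obj.z    obj.vx   obj.vz 
     41  0.2050   +0.070  +0.063  +0.218  -0.065
     83  0.4150   +0.140  +0.042  +0.442  -0.131
    125  0.6250   +0.256  +0.008  +0.665  -0.197


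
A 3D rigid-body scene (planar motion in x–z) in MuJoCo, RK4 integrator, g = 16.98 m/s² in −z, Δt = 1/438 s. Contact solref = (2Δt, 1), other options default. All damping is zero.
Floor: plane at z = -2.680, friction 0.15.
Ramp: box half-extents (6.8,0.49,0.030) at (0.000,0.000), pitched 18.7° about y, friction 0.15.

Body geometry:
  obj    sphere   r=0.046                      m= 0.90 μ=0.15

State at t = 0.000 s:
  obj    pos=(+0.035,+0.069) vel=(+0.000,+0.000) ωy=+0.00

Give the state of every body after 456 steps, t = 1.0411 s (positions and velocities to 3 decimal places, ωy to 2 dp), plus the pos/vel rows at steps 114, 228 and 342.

State at t = 1.0411 s:
  obj    pos=(+2.031,-0.607) vel=(+3.835,-1.298) ωy=+88.00

Key-timestep trajectory:
   step    t(s)  obj.x    obj.z    obj.vx   obj.vz 
    114  0.2603   +0.160  +0.026  +0.959  -0.325
    228  0.5205   +0.534  -0.101  +1.917  -0.649
    342  0.7808   +1.158  -0.312  +2.876  -0.974


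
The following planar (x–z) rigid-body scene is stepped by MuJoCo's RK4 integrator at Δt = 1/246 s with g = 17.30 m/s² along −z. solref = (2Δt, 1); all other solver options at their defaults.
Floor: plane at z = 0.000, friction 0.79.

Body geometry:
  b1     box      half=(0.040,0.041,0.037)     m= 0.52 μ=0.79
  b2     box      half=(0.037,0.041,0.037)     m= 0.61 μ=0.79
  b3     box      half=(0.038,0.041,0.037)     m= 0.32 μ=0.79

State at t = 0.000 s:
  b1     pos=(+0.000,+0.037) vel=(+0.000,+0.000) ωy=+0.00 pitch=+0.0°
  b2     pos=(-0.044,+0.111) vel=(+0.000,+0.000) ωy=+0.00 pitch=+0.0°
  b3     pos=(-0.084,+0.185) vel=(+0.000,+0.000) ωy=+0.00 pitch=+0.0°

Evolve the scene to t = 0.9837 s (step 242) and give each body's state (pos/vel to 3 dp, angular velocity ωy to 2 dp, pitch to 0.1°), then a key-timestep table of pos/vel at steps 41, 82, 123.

State at t = 0.9837 s:
  b1     pos=(+0.000,+0.037) vel=(+0.000,+0.000) ωy=+0.00 pitch=+0.0°
  b2     pos=(-0.087,+0.037) vel=(+0.000,+0.000) ωy=+0.00 pitch=-90.0°
  b3     pos=(-0.203,+0.038) vel=(+0.000,+0.000) ωy=+0.00 pitch=-90.0°

Key-timestep trajectory:
   step    t(s)  b1.x    b1.z    b1.vx   b1.vz   b2.x    b2.z    b2.vx   b2.vz   b3.x    b3.z    b3.vx   b3.vz 
     41  0.1667   +0.000  +0.037  +0.000  +0.000   -0.072  +0.093  -0.342  -0.544   -0.156  +0.112  -0.724  -1.400
     82  0.3333   +0.000  +0.037  +0.000  +0.000   -0.087  +0.037  +0.000  +0.000   -0.232  +0.052  -0.095  +0.014
    123  0.5000   +0.000  +0.037  +0.000  +0.000   -0.087  +0.037  +0.000  +0.000   -0.225  +0.051  +0.212  -0.066


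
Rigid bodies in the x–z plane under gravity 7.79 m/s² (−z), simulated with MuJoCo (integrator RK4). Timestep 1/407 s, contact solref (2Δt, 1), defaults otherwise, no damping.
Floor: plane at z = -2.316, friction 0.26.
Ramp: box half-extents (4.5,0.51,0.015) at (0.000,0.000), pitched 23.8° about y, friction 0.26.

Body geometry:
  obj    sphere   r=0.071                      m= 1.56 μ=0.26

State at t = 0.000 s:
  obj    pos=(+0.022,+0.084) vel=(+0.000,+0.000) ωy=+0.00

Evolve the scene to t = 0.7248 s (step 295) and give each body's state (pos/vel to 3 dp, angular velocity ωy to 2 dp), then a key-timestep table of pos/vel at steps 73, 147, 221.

State at t = 0.7248 s:
  obj    pos=(+0.562,-0.154) vel=(+1.489,-0.657) ωy=+22.92

Key-timestep trajectory:
   step    t(s)  obj.x    obj.z    obj.vx   obj.vz 
     73  0.1794   +0.055  +0.070  +0.369  -0.163
    147  0.3612   +0.156  +0.025  +0.742  -0.327
    221  0.5430   +0.325  -0.049  +1.116  -0.492


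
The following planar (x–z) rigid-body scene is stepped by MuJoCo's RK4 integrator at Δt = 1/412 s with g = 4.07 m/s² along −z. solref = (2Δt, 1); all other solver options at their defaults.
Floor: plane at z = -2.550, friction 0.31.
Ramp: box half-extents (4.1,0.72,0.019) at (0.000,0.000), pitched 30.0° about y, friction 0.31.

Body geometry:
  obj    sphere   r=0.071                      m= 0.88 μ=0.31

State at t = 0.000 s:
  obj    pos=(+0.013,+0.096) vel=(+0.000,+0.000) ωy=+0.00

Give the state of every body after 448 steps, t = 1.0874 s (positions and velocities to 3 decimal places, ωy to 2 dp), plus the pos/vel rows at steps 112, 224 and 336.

State at t = 1.0874 s:
  obj    pos=(+0.757,-0.333) vel=(+1.369,-0.790) ωy=+22.26

Key-timestep trajectory:
   step    t(s)  obj.x    obj.z    obj.vx   obj.vz 
    112  0.2718   +0.060  +0.069  +0.342  -0.198
    224  0.5437   +0.199  -0.011  +0.684  -0.395
    336  0.8155   +0.432  -0.145  +1.027  -0.593


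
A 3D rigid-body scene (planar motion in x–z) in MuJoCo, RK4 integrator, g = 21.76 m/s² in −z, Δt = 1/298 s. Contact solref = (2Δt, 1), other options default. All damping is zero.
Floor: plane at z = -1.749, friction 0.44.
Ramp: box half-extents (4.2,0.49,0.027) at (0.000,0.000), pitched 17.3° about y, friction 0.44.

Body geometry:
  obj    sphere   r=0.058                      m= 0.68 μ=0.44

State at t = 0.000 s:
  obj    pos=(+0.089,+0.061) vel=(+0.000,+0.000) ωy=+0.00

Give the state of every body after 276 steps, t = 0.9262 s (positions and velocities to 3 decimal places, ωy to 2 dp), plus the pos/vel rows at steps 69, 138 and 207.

State at t = 0.9262 s:
  obj    pos=(+1.982,-0.528) vel=(+4.087,-1.273) ωy=+73.80

Key-timestep trajectory:
   step    t(s)  obj.x    obj.z    obj.vx   obj.vz 
     69  0.2315   +0.207  +0.024  +1.022  -0.318
    138  0.4631   +0.562  -0.086  +2.044  -0.637
    207  0.6946   +1.154  -0.270  +3.065  -0.955


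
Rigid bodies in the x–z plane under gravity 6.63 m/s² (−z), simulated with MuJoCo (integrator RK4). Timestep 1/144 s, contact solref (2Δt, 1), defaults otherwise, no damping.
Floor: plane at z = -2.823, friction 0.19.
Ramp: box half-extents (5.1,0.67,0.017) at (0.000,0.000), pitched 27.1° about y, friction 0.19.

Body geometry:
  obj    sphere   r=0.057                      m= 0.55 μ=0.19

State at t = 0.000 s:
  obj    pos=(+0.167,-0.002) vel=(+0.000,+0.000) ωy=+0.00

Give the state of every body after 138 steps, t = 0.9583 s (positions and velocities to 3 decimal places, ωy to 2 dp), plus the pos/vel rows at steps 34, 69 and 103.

State at t = 0.9583 s:
  obj    pos=(+1.049,-0.454) vel=(+1.841,-0.942) ωy=+36.26

Key-timestep trajectory:
   step    t(s)  obj.x    obj.z    obj.vx   obj.vz 
     34  0.2361   +0.221  -0.030  +0.454  -0.232
     69  0.4792   +0.388  -0.115  +0.920  -0.471
    103  0.7153   +0.658  -0.254  +1.374  -0.703


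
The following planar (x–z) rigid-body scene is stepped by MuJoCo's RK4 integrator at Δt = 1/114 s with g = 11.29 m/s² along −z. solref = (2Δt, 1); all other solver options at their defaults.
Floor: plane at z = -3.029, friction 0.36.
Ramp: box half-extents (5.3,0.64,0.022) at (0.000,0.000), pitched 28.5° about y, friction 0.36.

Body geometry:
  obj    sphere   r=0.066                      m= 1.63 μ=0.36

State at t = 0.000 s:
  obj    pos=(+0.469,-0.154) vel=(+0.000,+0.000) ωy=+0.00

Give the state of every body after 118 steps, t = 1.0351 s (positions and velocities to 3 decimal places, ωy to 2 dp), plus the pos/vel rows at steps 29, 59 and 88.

State at t = 1.0351 s:
  obj    pos=(+2.280,-1.138) vel=(+3.500,-1.900) ωy=+60.33

Key-timestep trajectory:
   step    t(s)  obj.x    obj.z    obj.vx   obj.vz 
     29  0.2544   +0.578  -0.214  +0.860  -0.467
     59  0.5175   +0.922  -0.400  +1.750  -0.950
     88  0.7719   +1.476  -0.702  +2.610  -1.417


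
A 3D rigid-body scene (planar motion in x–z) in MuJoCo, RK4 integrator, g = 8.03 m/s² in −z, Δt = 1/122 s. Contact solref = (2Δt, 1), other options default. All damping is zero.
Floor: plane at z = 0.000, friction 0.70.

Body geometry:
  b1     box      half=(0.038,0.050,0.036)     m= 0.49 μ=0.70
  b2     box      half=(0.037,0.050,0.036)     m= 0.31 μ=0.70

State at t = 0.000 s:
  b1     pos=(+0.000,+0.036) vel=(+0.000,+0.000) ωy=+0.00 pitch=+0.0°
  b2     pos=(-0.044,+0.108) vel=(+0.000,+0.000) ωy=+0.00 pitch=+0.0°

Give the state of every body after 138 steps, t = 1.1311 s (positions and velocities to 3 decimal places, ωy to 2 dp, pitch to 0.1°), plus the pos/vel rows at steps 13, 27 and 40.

State at t = 1.1311 s:
  b1     pos=(+0.000,+0.036) vel=(+0.000,+0.000) ωy=+0.00 pitch=+0.0°
  b2     pos=(-0.086,+0.037) vel=(+0.000,+0.000) ωy=+0.00 pitch=-90.0°

Key-timestep trajectory:
   step    t(s)  b1.x    b1.z    b1.vx   b1.vz   b2.x    b2.z    b2.vx   b2.vz 
     13  0.1066   +0.000  +0.036  +0.000  +0.000   -0.049  +0.107  -0.101  -0.029
     27  0.2213   +0.000  +0.036  +0.000  +0.000   -0.070  +0.091  -0.242  -0.356
     40  0.3279   +0.000  +0.036  +0.000  +0.000   -0.087  +0.033  +0.053  +0.076
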